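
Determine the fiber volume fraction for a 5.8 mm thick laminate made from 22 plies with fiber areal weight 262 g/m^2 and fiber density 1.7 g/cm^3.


Vf = n * FAW / (rho_f * h * 1000) = 22 * 262 / (1.7 * 5.8 * 1000) = 0.5846

0.5846


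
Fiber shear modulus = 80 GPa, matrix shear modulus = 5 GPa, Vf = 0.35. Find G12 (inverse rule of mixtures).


1/G12 = Vf/Gf + (1-Vf)/Gm = 0.35/80 + 0.65/5
G12 = 7.44 GPa

7.44 GPa


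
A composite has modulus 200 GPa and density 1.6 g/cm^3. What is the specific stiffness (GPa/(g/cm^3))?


Specific stiffness = E/rho = 200/1.6 = 125.0 GPa/(g/cm^3)

125.0 GPa/(g/cm^3)


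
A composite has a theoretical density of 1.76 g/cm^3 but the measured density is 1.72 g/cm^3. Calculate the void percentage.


Void% = (rho_theo - rho_actual)/rho_theo * 100 = (1.76 - 1.72)/1.76 * 100 = 2.27%

2.27%


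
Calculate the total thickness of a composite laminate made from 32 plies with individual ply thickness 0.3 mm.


h = n * t_ply = 32 * 0.3 = 9.6 mm

9.6 mm


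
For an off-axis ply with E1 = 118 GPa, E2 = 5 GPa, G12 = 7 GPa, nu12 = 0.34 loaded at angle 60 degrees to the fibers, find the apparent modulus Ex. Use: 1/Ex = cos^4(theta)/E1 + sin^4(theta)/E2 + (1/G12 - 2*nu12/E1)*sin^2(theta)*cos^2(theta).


cos^4(60) = 0.0625, sin^4(60) = 0.5625, sin^2(60)*cos^2(60) = 0.1875
1/G12 - 2*nu12/E1 = 1/7 - 2*0.34/118 = 0.137094 GPa^-1
1/Ex = 0.0625/118 + 0.5625/5 + 0.137094*0.1875 = 0.1387349 GPa^-1
Ex = 7.21 GPa

7.21 GPa


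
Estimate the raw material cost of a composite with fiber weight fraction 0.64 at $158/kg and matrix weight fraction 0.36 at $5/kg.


Cost = cost_f*Wf + cost_m*Wm = 158*0.64 + 5*0.36 = $102.92/kg

$102.92/kg


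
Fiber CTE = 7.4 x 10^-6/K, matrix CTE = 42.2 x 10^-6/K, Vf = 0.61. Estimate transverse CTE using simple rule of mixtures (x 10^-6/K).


alpha_2 = alpha_f*Vf + alpha_m*(1-Vf) = 7.4*0.61 + 42.2*0.39 = 21.0 x 10^-6/K

21.0 x 10^-6/K


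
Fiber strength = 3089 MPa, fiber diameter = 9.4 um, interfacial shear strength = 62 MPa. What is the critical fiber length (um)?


Lc = sigma_f * d / (2 * tau_i) = 3089 * 9.4 / (2 * 62) = 234.2 um

234.2 um


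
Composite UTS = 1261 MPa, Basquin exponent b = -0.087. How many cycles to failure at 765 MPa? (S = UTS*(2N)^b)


N = 0.5 * (S/UTS)^(1/b) = 0.5 * (765/1261)^(1/-0.087) = 156.2570 cycles

156.2570 cycles


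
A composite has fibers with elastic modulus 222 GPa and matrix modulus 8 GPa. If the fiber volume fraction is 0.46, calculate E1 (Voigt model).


E1 = Ef*Vf + Em*(1-Vf) = 222*0.46 + 8*0.54 = 106.44 GPa

106.44 GPa


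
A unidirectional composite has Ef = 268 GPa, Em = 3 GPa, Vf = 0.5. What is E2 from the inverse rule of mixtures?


1/E2 = Vf/Ef + (1-Vf)/Em = 0.5/268 + 0.5/3
E2 = 5.93 GPa

5.93 GPa


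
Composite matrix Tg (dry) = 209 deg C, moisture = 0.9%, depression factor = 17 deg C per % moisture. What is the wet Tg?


Tg_wet = Tg_dry - k*moisture = 209 - 17*0.9 = 193.7 deg C

193.7 deg C


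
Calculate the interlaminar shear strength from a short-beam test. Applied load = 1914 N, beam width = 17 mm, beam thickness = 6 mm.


ILSS = 3F/(4bh) = 3*1914/(4*17*6) = 14.07 MPa

14.07 MPa


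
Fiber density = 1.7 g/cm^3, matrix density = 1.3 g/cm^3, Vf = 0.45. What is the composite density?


rho_c = rho_f*Vf + rho_m*(1-Vf) = 1.7*0.45 + 1.3*0.55 = 1.48 g/cm^3

1.48 g/cm^3


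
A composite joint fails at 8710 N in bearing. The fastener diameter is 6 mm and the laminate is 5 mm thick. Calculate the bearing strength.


sigma_br = F/(d*h) = 8710/(6*5) = 290.3 MPa

290.3 MPa


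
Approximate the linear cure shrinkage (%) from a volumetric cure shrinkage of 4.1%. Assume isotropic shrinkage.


Linear shrinkage ≈ vol_shrink/3 = 4.1/3 = 1.367%

1.367%


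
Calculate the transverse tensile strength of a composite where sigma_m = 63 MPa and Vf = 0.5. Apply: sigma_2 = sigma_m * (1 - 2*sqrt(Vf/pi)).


factor = 1 - 2*sqrt(0.5/pi) = 0.2021
sigma_2 = 63 * 0.2021 = 12.73 MPa

12.73 MPa


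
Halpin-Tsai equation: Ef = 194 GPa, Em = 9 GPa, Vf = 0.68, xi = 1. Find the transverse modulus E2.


eta = (Ef/Em - 1)/(Ef/Em + xi) = (21.5556 - 1)/(21.5556 + 1) = 0.9113
E2 = Em*(1+xi*eta*Vf)/(1-eta*Vf) = 38.33 GPa

38.33 GPa


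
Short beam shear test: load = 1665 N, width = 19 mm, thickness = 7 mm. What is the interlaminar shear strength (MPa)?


ILSS = 3F/(4bh) = 3*1665/(4*19*7) = 9.39 MPa

9.39 MPa


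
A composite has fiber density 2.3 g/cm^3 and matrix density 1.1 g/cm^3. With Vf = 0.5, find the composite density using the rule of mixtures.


rho_c = rho_f*Vf + rho_m*(1-Vf) = 2.3*0.5 + 1.1*0.5 = 1.7 g/cm^3

1.7 g/cm^3


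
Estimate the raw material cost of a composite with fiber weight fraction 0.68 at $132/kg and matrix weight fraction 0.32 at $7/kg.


Cost = cost_f*Wf + cost_m*Wm = 132*0.68 + 7*0.32 = $92.0/kg

$92.0/kg


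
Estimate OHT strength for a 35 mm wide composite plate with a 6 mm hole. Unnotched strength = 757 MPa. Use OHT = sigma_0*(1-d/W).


OHT = sigma_0*(1-d/W) = 757*(1-6/35) = 627.2 MPa

627.2 MPa


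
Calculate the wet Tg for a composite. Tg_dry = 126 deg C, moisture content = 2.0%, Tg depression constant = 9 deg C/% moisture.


Tg_wet = Tg_dry - k*moisture = 126 - 9*2.0 = 108.0 deg C

108.0 deg C


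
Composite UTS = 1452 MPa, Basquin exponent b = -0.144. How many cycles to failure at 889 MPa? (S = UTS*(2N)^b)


N = 0.5 * (S/UTS)^(1/b) = 0.5 * (889/1452)^(1/-0.144) = 15.0864 cycles

15.0864 cycles


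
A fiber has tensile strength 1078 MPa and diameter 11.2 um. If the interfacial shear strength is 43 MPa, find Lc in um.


Lc = sigma_f * d / (2 * tau_i) = 1078 * 11.2 / (2 * 43) = 140.4 um

140.4 um


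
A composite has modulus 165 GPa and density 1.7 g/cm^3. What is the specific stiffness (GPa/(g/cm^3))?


Specific stiffness = E/rho = 165/1.7 = 97.1 GPa/(g/cm^3)

97.1 GPa/(g/cm^3)


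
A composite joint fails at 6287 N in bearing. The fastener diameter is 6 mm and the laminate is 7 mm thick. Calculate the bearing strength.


sigma_br = F/(d*h) = 6287/(6*7) = 149.7 MPa

149.7 MPa


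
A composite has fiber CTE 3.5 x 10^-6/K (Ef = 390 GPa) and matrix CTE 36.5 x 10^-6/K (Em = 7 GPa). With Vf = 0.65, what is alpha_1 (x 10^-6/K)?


E1 = Ef*Vf + Em*(1-Vf) = 255.95
alpha_1 = (alpha_f*Ef*Vf + alpha_m*Em*(1-Vf))/E1 = 3.82 x 10^-6/K

3.82 x 10^-6/K


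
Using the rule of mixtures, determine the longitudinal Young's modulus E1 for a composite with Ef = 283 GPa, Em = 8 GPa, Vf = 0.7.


E1 = Ef*Vf + Em*(1-Vf) = 283*0.7 + 8*0.3 = 200.5 GPa

200.5 GPa


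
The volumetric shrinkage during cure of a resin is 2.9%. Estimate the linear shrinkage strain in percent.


Linear shrinkage ≈ vol_shrink/3 = 2.9/3 = 0.967%

0.967%


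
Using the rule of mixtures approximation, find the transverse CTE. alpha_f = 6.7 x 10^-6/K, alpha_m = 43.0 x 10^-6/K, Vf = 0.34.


alpha_2 = alpha_f*Vf + alpha_m*(1-Vf) = 6.7*0.34 + 43.0*0.66 = 30.7 x 10^-6/K

30.7 x 10^-6/K


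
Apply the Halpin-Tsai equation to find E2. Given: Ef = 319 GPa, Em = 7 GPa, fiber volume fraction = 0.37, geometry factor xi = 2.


eta = (Ef/Em - 1)/(Ef/Em + xi) = (45.5714 - 1)/(45.5714 + 2) = 0.9369
E2 = Em*(1+xi*eta*Vf)/(1-eta*Vf) = 18.14 GPa

18.14 GPa


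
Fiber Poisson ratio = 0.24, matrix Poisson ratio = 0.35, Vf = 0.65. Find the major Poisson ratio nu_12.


nu_12 = nu_f*Vf + nu_m*(1-Vf) = 0.24*0.65 + 0.35*0.35 = 0.2785

0.2785


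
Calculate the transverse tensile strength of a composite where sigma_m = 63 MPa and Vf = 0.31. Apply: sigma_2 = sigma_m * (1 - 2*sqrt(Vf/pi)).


factor = 1 - 2*sqrt(0.31/pi) = 0.3717
sigma_2 = 63 * 0.3717 = 23.42 MPa

23.42 MPa


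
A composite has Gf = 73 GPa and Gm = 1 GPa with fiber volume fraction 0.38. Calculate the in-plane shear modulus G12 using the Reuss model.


1/G12 = Vf/Gf + (1-Vf)/Gm = 0.38/73 + 0.62/1
G12 = 1.6 GPa

1.6 GPa


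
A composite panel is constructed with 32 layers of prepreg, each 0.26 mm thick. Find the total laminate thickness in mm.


h = n * t_ply = 32 * 0.26 = 8.32 mm

8.32 mm


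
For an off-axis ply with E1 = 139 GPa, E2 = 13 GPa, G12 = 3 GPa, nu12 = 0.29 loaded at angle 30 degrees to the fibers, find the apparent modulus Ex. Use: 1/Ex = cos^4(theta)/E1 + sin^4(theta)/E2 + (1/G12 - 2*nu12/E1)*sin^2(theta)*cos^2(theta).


cos^4(30) = 0.5625, sin^4(30) = 0.0625, sin^2(30)*cos^2(30) = 0.1875
1/G12 - 2*nu12/E1 = 1/3 - 2*0.29/139 = 0.329161 GPa^-1
1/Ex = 0.5625/139 + 0.0625/13 + 0.329161*0.1875 = 0.0705721 GPa^-1
Ex = 14.17 GPa

14.17 GPa


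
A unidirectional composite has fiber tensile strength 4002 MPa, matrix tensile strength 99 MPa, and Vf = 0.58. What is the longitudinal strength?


sigma_1 = sigma_f*Vf + sigma_m*(1-Vf) = 4002*0.58 + 99*0.42 = 2362.7 MPa

2362.7 MPa


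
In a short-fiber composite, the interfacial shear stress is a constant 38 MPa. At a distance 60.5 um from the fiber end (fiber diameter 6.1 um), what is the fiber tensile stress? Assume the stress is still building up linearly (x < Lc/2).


Force balance: sigma_f * (pi*d^2/4) = tau * (pi*d) * x  ->  sigma_f = 4 * tau * x / d
sigma_f = 4 * 38 * 60.5 / 6.1 = 1507.5 MPa

1507.5 MPa


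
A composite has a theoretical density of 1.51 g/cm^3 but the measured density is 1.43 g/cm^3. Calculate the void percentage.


Void% = (rho_theo - rho_actual)/rho_theo * 100 = (1.51 - 1.43)/1.51 * 100 = 5.3%

5.3%


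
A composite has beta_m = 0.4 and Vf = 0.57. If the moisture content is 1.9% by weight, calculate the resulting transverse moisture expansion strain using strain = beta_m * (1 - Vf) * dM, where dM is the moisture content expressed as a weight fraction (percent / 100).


dM = 1.9/100 = 0.019
strain = beta_m * (1-Vf) * dM = 0.4 * 0.43 * 0.019 = 0.003268

0.003268


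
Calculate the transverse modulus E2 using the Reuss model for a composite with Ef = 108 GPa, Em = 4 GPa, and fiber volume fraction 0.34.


1/E2 = Vf/Ef + (1-Vf)/Em = 0.34/108 + 0.66/4
E2 = 5.95 GPa

5.95 GPa


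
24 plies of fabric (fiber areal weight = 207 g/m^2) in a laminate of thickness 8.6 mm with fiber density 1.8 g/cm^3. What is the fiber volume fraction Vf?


Vf = n * FAW / (rho_f * h * 1000) = 24 * 207 / (1.8 * 8.6 * 1000) = 0.3209

0.3209


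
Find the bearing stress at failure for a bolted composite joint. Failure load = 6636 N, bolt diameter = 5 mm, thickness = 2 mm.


sigma_br = F/(d*h) = 6636/(5*2) = 663.6 MPa

663.6 MPa


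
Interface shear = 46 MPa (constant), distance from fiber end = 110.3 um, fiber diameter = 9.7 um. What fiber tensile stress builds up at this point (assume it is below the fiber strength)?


Force balance: sigma_f * (pi*d^2/4) = tau * (pi*d) * x  ->  sigma_f = 4 * tau * x / d
sigma_f = 4 * 46 * 110.3 / 9.7 = 2092.3 MPa

2092.3 MPa


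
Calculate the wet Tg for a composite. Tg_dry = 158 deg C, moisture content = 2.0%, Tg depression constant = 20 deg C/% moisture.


Tg_wet = Tg_dry - k*moisture = 158 - 20*2.0 = 118.0 deg C

118.0 deg C


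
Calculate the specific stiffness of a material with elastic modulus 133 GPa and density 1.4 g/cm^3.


Specific stiffness = E/rho = 133/1.4 = 95.0 GPa/(g/cm^3)

95.0 GPa/(g/cm^3)


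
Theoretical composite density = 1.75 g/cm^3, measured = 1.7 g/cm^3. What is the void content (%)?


Void% = (rho_theo - rho_actual)/rho_theo * 100 = (1.75 - 1.7)/1.75 * 100 = 2.86%

2.86%


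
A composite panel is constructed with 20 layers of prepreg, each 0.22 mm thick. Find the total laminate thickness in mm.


h = n * t_ply = 20 * 0.22 = 4.4 mm

4.4 mm


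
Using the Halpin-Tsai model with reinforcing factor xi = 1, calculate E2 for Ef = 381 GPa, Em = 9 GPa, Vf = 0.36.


eta = (Ef/Em - 1)/(Ef/Em + xi) = (42.3333 - 1)/(42.3333 + 1) = 0.9538
E2 = Em*(1+xi*eta*Vf)/(1-eta*Vf) = 18.41 GPa

18.41 GPa


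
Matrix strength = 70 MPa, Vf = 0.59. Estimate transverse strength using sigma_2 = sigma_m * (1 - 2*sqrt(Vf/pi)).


factor = 1 - 2*sqrt(0.59/pi) = 0.1333
sigma_2 = 70 * 0.1333 = 9.33 MPa

9.33 MPa


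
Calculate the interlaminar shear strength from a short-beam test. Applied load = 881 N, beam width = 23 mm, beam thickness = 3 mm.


ILSS = 3F/(4bh) = 3*881/(4*23*3) = 9.58 MPa

9.58 MPa


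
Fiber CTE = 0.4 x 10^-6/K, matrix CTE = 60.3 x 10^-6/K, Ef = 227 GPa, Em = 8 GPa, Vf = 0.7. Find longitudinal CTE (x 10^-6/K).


E1 = Ef*Vf + Em*(1-Vf) = 161.3
alpha_1 = (alpha_f*Ef*Vf + alpha_m*Em*(1-Vf))/E1 = 1.29 x 10^-6/K

1.29 x 10^-6/K


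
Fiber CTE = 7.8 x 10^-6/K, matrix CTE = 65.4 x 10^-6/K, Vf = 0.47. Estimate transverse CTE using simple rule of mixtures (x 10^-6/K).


alpha_2 = alpha_f*Vf + alpha_m*(1-Vf) = 7.8*0.47 + 65.4*0.53 = 38.3 x 10^-6/K

38.3 x 10^-6/K


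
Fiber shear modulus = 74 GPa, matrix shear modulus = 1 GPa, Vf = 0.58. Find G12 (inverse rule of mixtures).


1/G12 = Vf/Gf + (1-Vf)/Gm = 0.58/74 + 0.42/1
G12 = 2.34 GPa

2.34 GPa


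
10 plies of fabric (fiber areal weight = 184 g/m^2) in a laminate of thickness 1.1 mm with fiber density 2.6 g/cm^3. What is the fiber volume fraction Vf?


Vf = n * FAW / (rho_f * h * 1000) = 10 * 184 / (2.6 * 1.1 * 1000) = 0.6434

0.6434


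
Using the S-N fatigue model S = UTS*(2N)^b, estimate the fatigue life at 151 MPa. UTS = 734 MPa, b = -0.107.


N = 0.5 * (S/UTS)^(1/b) = 0.5 * (151/734)^(1/-0.107) = 1.3089e+06 cycles

1.3089e+06 cycles


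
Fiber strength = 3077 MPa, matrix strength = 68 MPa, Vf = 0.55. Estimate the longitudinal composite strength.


sigma_1 = sigma_f*Vf + sigma_m*(1-Vf) = 3077*0.55 + 68*0.45 = 1723.0 MPa

1723.0 MPa


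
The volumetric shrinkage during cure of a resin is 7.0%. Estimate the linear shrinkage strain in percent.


Linear shrinkage ≈ vol_shrink/3 = 7.0/3 = 2.333%

2.333%


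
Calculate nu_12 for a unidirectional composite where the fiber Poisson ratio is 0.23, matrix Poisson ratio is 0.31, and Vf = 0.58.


nu_12 = nu_f*Vf + nu_m*(1-Vf) = 0.23*0.58 + 0.31*0.42 = 0.2636

0.2636


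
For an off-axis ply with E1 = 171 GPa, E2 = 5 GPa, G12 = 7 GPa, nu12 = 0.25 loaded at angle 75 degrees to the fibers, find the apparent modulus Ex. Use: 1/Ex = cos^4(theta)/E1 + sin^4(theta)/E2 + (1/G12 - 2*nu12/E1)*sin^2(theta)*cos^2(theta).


cos^4(75) = 0.004487, sin^4(75) = 0.870513, sin^2(75)*cos^2(75) = 0.0625
1/G12 - 2*nu12/E1 = 1/7 - 2*0.25/171 = 0.139933 GPa^-1
1/Ex = 0.004487/171 + 0.870513/5 + 0.139933*0.0625 = 0.1828746 GPa^-1
Ex = 5.47 GPa

5.47 GPa


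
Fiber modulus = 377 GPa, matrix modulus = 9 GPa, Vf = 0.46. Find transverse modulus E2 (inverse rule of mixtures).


1/E2 = Vf/Ef + (1-Vf)/Em = 0.46/377 + 0.54/9
E2 = 16.33 GPa

16.33 GPa


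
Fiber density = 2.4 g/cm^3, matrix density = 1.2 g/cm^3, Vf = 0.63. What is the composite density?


rho_c = rho_f*Vf + rho_m*(1-Vf) = 2.4*0.63 + 1.2*0.37 = 1.956 g/cm^3

1.956 g/cm^3


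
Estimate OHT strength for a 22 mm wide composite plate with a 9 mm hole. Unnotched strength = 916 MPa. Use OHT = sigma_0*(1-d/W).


OHT = sigma_0*(1-d/W) = 916*(1-9/22) = 541.3 MPa

541.3 MPa


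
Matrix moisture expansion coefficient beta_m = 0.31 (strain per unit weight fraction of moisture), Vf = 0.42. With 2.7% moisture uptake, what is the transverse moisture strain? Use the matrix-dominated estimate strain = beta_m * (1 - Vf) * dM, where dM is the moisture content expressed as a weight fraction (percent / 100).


dM = 2.7/100 = 0.027
strain = beta_m * (1-Vf) * dM = 0.31 * 0.58 * 0.027 = 0.0048546

0.0048546


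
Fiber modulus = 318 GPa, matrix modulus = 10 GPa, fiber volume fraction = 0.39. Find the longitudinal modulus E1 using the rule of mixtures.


E1 = Ef*Vf + Em*(1-Vf) = 318*0.39 + 10*0.61 = 130.12 GPa

130.12 GPa


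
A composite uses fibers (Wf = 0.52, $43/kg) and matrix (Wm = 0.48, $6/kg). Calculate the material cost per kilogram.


Cost = cost_f*Wf + cost_m*Wm = 43*0.52 + 6*0.48 = $25.24/kg

$25.24/kg


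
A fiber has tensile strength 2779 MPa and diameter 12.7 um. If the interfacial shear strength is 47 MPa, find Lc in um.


Lc = sigma_f * d / (2 * tau_i) = 2779 * 12.7 / (2 * 47) = 375.5 um

375.5 um


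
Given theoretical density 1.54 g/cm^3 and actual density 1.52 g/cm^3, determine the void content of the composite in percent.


Void% = (rho_theo - rho_actual)/rho_theo * 100 = (1.54 - 1.52)/1.54 * 100 = 1.3%

1.3%


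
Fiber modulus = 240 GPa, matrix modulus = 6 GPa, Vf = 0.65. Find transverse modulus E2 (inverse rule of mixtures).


1/E2 = Vf/Ef + (1-Vf)/Em = 0.65/240 + 0.35/6
E2 = 16.38 GPa

16.38 GPa


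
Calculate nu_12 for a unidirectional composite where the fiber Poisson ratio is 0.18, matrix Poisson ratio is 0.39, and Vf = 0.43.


nu_12 = nu_f*Vf + nu_m*(1-Vf) = 0.18*0.43 + 0.39*0.57 = 0.2997

0.2997


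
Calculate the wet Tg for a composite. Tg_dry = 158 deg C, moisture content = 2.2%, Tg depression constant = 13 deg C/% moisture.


Tg_wet = Tg_dry - k*moisture = 158 - 13*2.2 = 129.4 deg C

129.4 deg C


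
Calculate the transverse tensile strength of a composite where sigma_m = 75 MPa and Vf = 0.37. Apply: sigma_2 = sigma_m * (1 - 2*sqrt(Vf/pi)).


factor = 1 - 2*sqrt(0.37/pi) = 0.3136
sigma_2 = 75 * 0.3136 = 23.52 MPa

23.52 MPa


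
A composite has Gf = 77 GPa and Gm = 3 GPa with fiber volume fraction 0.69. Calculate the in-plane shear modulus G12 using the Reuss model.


1/G12 = Vf/Gf + (1-Vf)/Gm = 0.69/77 + 0.31/3
G12 = 8.91 GPa

8.91 GPa


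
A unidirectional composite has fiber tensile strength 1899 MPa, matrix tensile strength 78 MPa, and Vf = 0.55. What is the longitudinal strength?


sigma_1 = sigma_f*Vf + sigma_m*(1-Vf) = 1899*0.55 + 78*0.45 = 1079.6 MPa

1079.6 MPa


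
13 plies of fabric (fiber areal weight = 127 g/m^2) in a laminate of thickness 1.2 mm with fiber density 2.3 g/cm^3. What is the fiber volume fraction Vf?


Vf = n * FAW / (rho_f * h * 1000) = 13 * 127 / (2.3 * 1.2 * 1000) = 0.5982

0.5982


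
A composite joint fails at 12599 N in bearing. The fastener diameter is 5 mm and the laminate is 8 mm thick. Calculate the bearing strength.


sigma_br = F/(d*h) = 12599/(5*8) = 315.0 MPa

315.0 MPa


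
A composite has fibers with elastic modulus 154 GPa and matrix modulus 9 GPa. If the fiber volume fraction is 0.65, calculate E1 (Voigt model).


E1 = Ef*Vf + Em*(1-Vf) = 154*0.65 + 9*0.35 = 103.25 GPa

103.25 GPa


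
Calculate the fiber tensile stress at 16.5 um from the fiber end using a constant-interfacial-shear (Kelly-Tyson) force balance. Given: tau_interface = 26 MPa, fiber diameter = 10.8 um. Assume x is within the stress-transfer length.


Force balance: sigma_f * (pi*d^2/4) = tau * (pi*d) * x  ->  sigma_f = 4 * tau * x / d
sigma_f = 4 * 26 * 16.5 / 10.8 = 158.9 MPa

158.9 MPa


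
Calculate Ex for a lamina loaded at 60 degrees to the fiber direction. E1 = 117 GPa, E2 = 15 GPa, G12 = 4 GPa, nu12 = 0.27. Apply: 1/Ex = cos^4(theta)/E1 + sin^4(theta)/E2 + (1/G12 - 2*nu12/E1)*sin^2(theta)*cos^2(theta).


cos^4(60) = 0.0625, sin^4(60) = 0.5625, sin^2(60)*cos^2(60) = 0.1875
1/G12 - 2*nu12/E1 = 1/4 - 2*0.27/117 = 0.245385 GPa^-1
1/Ex = 0.0625/117 + 0.5625/15 + 0.245385*0.1875 = 0.0840438 GPa^-1
Ex = 11.9 GPa

11.9 GPa


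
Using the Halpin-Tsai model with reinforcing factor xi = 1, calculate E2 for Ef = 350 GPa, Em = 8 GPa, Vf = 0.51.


eta = (Ef/Em - 1)/(Ef/Em + xi) = (43.75 - 1)/(43.75 + 1) = 0.9553
E2 = Em*(1+xi*eta*Vf)/(1-eta*Vf) = 23.2 GPa

23.2 GPa


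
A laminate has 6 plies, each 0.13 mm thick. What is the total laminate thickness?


h = n * t_ply = 6 * 0.13 = 0.78 mm

0.78 mm


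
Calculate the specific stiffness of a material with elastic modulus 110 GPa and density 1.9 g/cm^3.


Specific stiffness = E/rho = 110/1.9 = 57.9 GPa/(g/cm^3)

57.9 GPa/(g/cm^3)


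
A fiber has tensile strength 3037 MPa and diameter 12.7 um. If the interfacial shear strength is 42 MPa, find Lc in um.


Lc = sigma_f * d / (2 * tau_i) = 3037 * 12.7 / (2 * 42) = 459.2 um

459.2 um


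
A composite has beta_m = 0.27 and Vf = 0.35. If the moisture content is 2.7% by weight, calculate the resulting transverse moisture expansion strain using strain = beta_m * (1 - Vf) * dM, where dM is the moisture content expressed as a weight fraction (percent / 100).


dM = 2.7/100 = 0.027
strain = beta_m * (1-Vf) * dM = 0.27 * 0.65 * 0.027 = 0.0047385

0.0047385


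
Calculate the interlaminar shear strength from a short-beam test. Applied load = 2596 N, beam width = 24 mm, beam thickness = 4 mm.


ILSS = 3F/(4bh) = 3*2596/(4*24*4) = 20.28 MPa

20.28 MPa


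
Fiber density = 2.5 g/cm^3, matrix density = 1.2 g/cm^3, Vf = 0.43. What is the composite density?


rho_c = rho_f*Vf + rho_m*(1-Vf) = 2.5*0.43 + 1.2*0.57 = 1.759 g/cm^3

1.759 g/cm^3


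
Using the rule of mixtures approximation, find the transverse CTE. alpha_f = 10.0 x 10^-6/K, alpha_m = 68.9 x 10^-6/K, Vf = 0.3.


alpha_2 = alpha_f*Vf + alpha_m*(1-Vf) = 10.0*0.3 + 68.9*0.7 = 51.2 x 10^-6/K

51.2 x 10^-6/K


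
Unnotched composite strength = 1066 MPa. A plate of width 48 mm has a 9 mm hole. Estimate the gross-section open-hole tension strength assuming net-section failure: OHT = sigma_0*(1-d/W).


OHT = sigma_0*(1-d/W) = 1066*(1-9/48) = 866.1 MPa

866.1 MPa


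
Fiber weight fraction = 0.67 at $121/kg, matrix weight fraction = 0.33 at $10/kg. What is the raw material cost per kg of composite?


Cost = cost_f*Wf + cost_m*Wm = 121*0.67 + 10*0.33 = $84.37/kg

$84.37/kg


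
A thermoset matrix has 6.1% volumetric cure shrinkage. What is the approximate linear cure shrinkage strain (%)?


Linear shrinkage ≈ vol_shrink/3 = 6.1/3 = 2.033%

2.033%


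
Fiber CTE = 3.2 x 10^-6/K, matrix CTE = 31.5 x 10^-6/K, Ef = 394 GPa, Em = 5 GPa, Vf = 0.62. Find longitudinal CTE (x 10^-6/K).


E1 = Ef*Vf + Em*(1-Vf) = 246.18
alpha_1 = (alpha_f*Ef*Vf + alpha_m*Em*(1-Vf))/E1 = 3.42 x 10^-6/K

3.42 x 10^-6/K


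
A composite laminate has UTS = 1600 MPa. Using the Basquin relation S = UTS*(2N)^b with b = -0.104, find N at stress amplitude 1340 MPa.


N = 0.5 * (S/UTS)^(1/b) = 0.5 * (1340/1600)^(1/-0.104) = 2.7511 cycles

2.7511 cycles


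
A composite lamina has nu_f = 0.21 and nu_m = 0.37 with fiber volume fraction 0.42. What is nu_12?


nu_12 = nu_f*Vf + nu_m*(1-Vf) = 0.21*0.42 + 0.37*0.58 = 0.3028

0.3028


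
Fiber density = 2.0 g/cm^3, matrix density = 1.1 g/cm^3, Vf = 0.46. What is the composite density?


rho_c = rho_f*Vf + rho_m*(1-Vf) = 2.0*0.46 + 1.1*0.54 = 1.514 g/cm^3

1.514 g/cm^3


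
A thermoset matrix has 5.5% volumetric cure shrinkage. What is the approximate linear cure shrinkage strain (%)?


Linear shrinkage ≈ vol_shrink/3 = 5.5/3 = 1.833%

1.833%


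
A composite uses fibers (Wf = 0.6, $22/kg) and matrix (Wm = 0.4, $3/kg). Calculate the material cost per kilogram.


Cost = cost_f*Wf + cost_m*Wm = 22*0.6 + 3*0.4 = $14.4/kg

$14.4/kg


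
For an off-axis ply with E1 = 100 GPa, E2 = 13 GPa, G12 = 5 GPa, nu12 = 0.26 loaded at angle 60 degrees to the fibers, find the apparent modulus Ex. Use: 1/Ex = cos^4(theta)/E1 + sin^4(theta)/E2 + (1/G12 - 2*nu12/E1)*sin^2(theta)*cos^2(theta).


cos^4(60) = 0.0625, sin^4(60) = 0.5625, sin^2(60)*cos^2(60) = 0.1875
1/G12 - 2*nu12/E1 = 1/5 - 2*0.26/100 = 0.1948 GPa^-1
1/Ex = 0.0625/100 + 0.5625/13 + 0.1948*0.1875 = 0.0804192 GPa^-1
Ex = 12.43 GPa

12.43 GPa


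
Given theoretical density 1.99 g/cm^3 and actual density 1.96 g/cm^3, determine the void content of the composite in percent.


Void% = (rho_theo - rho_actual)/rho_theo * 100 = (1.99 - 1.96)/1.99 * 100 = 1.51%

1.51%


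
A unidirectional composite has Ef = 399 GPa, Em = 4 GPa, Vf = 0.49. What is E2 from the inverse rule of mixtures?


1/E2 = Vf/Ef + (1-Vf)/Em = 0.49/399 + 0.51/4
E2 = 7.77 GPa

7.77 GPa


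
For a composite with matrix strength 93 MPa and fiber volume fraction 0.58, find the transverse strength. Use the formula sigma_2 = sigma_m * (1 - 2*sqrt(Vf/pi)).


factor = 1 - 2*sqrt(0.58/pi) = 0.1407
sigma_2 = 93 * 0.1407 = 13.08 MPa

13.08 MPa


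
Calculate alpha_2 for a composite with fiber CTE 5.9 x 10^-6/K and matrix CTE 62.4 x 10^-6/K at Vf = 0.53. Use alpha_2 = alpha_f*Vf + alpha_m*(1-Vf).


alpha_2 = alpha_f*Vf + alpha_m*(1-Vf) = 5.9*0.53 + 62.4*0.47 = 32.5 x 10^-6/K

32.5 x 10^-6/K


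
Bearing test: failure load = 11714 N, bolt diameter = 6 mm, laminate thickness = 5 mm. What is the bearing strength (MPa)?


sigma_br = F/(d*h) = 11714/(6*5) = 390.5 MPa

390.5 MPa


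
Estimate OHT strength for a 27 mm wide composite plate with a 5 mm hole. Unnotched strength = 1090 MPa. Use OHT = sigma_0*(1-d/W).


OHT = sigma_0*(1-d/W) = 1090*(1-5/27) = 888.1 MPa

888.1 MPa


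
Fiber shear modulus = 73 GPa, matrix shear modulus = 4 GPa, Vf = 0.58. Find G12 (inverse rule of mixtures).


1/G12 = Vf/Gf + (1-Vf)/Gm = 0.58/73 + 0.42/4
G12 = 8.85 GPa

8.85 GPa


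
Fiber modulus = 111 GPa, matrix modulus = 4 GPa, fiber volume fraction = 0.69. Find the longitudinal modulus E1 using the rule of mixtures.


E1 = Ef*Vf + Em*(1-Vf) = 111*0.69 + 4*0.31 = 77.83 GPa

77.83 GPa


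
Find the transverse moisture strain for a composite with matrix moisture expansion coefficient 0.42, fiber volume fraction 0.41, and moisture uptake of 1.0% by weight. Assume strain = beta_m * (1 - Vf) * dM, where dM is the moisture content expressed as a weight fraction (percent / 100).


dM = 1.0/100 = 0.01
strain = beta_m * (1-Vf) * dM = 0.42 * 0.59 * 0.01 = 0.002478

0.002478


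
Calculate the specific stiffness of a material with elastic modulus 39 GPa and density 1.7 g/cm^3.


Specific stiffness = E/rho = 39/1.7 = 22.9 GPa/(g/cm^3)

22.9 GPa/(g/cm^3)


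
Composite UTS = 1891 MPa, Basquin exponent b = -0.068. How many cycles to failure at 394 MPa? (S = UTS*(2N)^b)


N = 0.5 * (S/UTS)^(1/b) = 0.5 * (394/1891)^(1/-0.068) = 5.2065e+09 cycles

5.2065e+09 cycles


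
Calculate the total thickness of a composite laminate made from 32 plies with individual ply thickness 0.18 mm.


h = n * t_ply = 32 * 0.18 = 5.76 mm

5.76 mm


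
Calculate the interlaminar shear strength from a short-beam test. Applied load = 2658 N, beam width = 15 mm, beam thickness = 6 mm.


ILSS = 3F/(4bh) = 3*2658/(4*15*6) = 22.15 MPa

22.15 MPa


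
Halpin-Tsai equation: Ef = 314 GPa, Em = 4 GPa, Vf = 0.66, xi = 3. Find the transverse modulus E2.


eta = (Ef/Em - 1)/(Ef/Em + xi) = (78.5 - 1)/(78.5 + 3) = 0.9509
E2 = Em*(1+xi*eta*Vf)/(1-eta*Vf) = 30.97 GPa

30.97 GPa


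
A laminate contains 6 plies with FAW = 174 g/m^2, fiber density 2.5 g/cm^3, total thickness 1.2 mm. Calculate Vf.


Vf = n * FAW / (rho_f * h * 1000) = 6 * 174 / (2.5 * 1.2 * 1000) = 0.348

0.348


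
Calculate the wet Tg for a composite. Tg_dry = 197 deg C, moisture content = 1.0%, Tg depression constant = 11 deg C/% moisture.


Tg_wet = Tg_dry - k*moisture = 197 - 11*1.0 = 186.0 deg C

186.0 deg C


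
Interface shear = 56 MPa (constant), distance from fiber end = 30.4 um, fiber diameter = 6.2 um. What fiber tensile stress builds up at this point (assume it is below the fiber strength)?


Force balance: sigma_f * (pi*d^2/4) = tau * (pi*d) * x  ->  sigma_f = 4 * tau * x / d
sigma_f = 4 * 56 * 30.4 / 6.2 = 1098.3 MPa

1098.3 MPa


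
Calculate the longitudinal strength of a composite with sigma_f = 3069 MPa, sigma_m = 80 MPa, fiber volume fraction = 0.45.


sigma_1 = sigma_f*Vf + sigma_m*(1-Vf) = 3069*0.45 + 80*0.55 = 1425.1 MPa

1425.1 MPa


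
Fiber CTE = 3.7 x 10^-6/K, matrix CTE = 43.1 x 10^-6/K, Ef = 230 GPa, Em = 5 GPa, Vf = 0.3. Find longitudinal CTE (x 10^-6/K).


E1 = Ef*Vf + Em*(1-Vf) = 72.5
alpha_1 = (alpha_f*Ef*Vf + alpha_m*Em*(1-Vf))/E1 = 5.6 x 10^-6/K

5.6 x 10^-6/K


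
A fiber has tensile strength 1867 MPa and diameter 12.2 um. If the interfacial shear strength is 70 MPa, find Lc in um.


Lc = sigma_f * d / (2 * tau_i) = 1867 * 12.2 / (2 * 70) = 162.7 um

162.7 um


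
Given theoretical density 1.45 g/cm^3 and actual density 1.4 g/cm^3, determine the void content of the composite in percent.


Void% = (rho_theo - rho_actual)/rho_theo * 100 = (1.45 - 1.4)/1.45 * 100 = 3.45%

3.45%


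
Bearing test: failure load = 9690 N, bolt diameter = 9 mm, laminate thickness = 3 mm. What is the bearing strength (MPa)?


sigma_br = F/(d*h) = 9690/(9*3) = 358.9 MPa

358.9 MPa


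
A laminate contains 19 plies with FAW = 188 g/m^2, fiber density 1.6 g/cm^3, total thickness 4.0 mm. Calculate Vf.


Vf = n * FAW / (rho_f * h * 1000) = 19 * 188 / (1.6 * 4.0 * 1000) = 0.5581

0.5581


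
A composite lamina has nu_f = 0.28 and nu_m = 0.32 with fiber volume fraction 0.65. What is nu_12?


nu_12 = nu_f*Vf + nu_m*(1-Vf) = 0.28*0.65 + 0.32*0.35 = 0.294

0.294


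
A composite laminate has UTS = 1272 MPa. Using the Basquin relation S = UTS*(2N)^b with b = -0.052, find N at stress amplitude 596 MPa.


N = 0.5 * (S/UTS)^(1/b) = 0.5 * (596/1272)^(1/-0.052) = 1.0728e+06 cycles

1.0728e+06 cycles


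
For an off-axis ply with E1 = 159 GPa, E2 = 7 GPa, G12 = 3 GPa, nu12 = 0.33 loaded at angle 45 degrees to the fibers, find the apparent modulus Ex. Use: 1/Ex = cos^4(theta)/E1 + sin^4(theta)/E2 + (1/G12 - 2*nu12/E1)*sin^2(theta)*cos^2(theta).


cos^4(45) = 0.25, sin^4(45) = 0.25, sin^2(45)*cos^2(45) = 0.25
1/G12 - 2*nu12/E1 = 1/3 - 2*0.33/159 = 0.329182 GPa^-1
1/Ex = 0.25/159 + 0.25/7 + 0.329182*0.25 = 0.1195822 GPa^-1
Ex = 8.36 GPa

8.36 GPa


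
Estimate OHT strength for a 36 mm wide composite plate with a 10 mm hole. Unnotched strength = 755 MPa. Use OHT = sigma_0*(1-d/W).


OHT = sigma_0*(1-d/W) = 755*(1-10/36) = 545.3 MPa

545.3 MPa


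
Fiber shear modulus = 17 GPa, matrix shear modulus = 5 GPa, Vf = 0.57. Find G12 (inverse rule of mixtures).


1/G12 = Vf/Gf + (1-Vf)/Gm = 0.57/17 + 0.43/5
G12 = 8.37 GPa

8.37 GPa


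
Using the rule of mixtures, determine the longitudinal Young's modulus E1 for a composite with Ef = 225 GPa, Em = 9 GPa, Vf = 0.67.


E1 = Ef*Vf + Em*(1-Vf) = 225*0.67 + 9*0.33 = 153.72 GPa

153.72 GPa


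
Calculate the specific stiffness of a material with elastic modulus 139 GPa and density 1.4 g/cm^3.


Specific stiffness = E/rho = 139/1.4 = 99.3 GPa/(g/cm^3)

99.3 GPa/(g/cm^3)


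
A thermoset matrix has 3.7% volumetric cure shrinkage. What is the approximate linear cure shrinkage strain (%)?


Linear shrinkage ≈ vol_shrink/3 = 3.7/3 = 1.233%

1.233%


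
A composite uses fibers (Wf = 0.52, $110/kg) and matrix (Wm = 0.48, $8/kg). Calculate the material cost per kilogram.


Cost = cost_f*Wf + cost_m*Wm = 110*0.52 + 8*0.48 = $61.04/kg

$61.04/kg


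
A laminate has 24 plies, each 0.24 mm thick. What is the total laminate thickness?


h = n * t_ply = 24 * 0.24 = 5.76 mm

5.76 mm


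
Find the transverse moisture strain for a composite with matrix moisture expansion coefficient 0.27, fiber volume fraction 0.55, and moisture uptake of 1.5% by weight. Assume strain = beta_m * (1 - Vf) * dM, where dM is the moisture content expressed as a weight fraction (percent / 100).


dM = 1.5/100 = 0.015
strain = beta_m * (1-Vf) * dM = 0.27 * 0.45 * 0.015 = 0.0018225

0.0018225


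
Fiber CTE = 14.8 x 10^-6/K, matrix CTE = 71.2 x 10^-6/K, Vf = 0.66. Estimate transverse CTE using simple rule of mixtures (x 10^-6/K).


alpha_2 = alpha_f*Vf + alpha_m*(1-Vf) = 14.8*0.66 + 71.2*0.34 = 34.0 x 10^-6/K

34.0 x 10^-6/K


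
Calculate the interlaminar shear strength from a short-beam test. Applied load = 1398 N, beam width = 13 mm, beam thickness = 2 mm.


ILSS = 3F/(4bh) = 3*1398/(4*13*2) = 40.33 MPa

40.33 MPa


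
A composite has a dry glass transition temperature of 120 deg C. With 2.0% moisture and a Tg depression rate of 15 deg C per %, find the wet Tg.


Tg_wet = Tg_dry - k*moisture = 120 - 15*2.0 = 90.0 deg C

90.0 deg C


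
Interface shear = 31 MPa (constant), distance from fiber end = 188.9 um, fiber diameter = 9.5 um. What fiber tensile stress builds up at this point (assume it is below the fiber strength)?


Force balance: sigma_f * (pi*d^2/4) = tau * (pi*d) * x  ->  sigma_f = 4 * tau * x / d
sigma_f = 4 * 31 * 188.9 / 9.5 = 2465.6 MPa

2465.6 MPa


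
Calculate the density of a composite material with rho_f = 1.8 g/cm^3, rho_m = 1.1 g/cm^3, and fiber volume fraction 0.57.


rho_c = rho_f*Vf + rho_m*(1-Vf) = 1.8*0.57 + 1.1*0.43 = 1.499 g/cm^3

1.499 g/cm^3


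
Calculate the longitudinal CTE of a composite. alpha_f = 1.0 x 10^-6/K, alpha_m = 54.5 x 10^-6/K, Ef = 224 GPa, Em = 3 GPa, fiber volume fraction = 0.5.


E1 = Ef*Vf + Em*(1-Vf) = 113.5
alpha_1 = (alpha_f*Ef*Vf + alpha_m*Em*(1-Vf))/E1 = 1.71 x 10^-6/K

1.71 x 10^-6/K


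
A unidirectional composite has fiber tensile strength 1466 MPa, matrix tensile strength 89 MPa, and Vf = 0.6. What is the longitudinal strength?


sigma_1 = sigma_f*Vf + sigma_m*(1-Vf) = 1466*0.6 + 89*0.4 = 915.2 MPa

915.2 MPa


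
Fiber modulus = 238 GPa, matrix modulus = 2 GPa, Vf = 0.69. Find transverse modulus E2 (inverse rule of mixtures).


1/E2 = Vf/Ef + (1-Vf)/Em = 0.69/238 + 0.31/2
E2 = 6.33 GPa

6.33 GPa


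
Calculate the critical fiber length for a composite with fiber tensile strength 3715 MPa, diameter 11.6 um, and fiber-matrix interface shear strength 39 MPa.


Lc = sigma_f * d / (2 * tau_i) = 3715 * 11.6 / (2 * 39) = 552.5 um

552.5 um


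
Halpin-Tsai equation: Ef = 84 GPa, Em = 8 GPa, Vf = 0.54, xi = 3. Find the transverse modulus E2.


eta = (Ef/Em - 1)/(Ef/Em + xi) = (10.5 - 1)/(10.5 + 3) = 0.7037
E2 = Em*(1+xi*eta*Vf)/(1-eta*Vf) = 27.61 GPa

27.61 GPa


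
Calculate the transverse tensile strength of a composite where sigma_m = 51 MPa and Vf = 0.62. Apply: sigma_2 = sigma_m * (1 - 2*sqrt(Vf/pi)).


factor = 1 - 2*sqrt(0.62/pi) = 0.1115
sigma_2 = 51 * 0.1115 = 5.69 MPa

5.69 MPa


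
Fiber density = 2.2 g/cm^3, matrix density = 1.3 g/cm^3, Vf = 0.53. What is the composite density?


rho_c = rho_f*Vf + rho_m*(1-Vf) = 2.2*0.53 + 1.3*0.47 = 1.777 g/cm^3

1.777 g/cm^3


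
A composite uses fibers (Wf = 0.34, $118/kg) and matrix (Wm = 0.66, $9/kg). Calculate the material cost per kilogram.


Cost = cost_f*Wf + cost_m*Wm = 118*0.34 + 9*0.66 = $46.06/kg

$46.06/kg


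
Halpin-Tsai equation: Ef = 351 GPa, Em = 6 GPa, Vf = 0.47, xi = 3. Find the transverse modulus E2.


eta = (Ef/Em - 1)/(Ef/Em + xi) = (58.5 - 1)/(58.5 + 3) = 0.935
E2 = Em*(1+xi*eta*Vf)/(1-eta*Vf) = 24.81 GPa

24.81 GPa


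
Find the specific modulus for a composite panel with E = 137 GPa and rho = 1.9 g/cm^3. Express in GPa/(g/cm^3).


Specific stiffness = E/rho = 137/1.9 = 72.1 GPa/(g/cm^3)

72.1 GPa/(g/cm^3)


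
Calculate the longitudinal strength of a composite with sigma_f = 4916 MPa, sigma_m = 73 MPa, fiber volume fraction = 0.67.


sigma_1 = sigma_f*Vf + sigma_m*(1-Vf) = 4916*0.67 + 73*0.33 = 3317.8 MPa

3317.8 MPa


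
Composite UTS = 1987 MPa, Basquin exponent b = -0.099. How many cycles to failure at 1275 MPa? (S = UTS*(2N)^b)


N = 0.5 * (S/UTS)^(1/b) = 0.5 * (1275/1987)^(1/-0.099) = 44.1886 cycles

44.1886 cycles


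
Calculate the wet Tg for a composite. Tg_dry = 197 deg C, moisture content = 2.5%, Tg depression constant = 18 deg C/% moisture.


Tg_wet = Tg_dry - k*moisture = 197 - 18*2.5 = 152.0 deg C

152.0 deg C


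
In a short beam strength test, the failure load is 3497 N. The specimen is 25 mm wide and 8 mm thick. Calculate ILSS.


ILSS = 3F/(4bh) = 3*3497/(4*25*8) = 13.11 MPa

13.11 MPa


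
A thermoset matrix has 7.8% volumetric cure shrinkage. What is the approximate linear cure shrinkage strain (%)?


Linear shrinkage ≈ vol_shrink/3 = 7.8/3 = 2.6%

2.6%


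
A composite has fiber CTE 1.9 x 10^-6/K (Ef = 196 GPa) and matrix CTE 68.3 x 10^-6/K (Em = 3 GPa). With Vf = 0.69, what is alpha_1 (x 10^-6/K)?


E1 = Ef*Vf + Em*(1-Vf) = 136.17
alpha_1 = (alpha_f*Ef*Vf + alpha_m*Em*(1-Vf))/E1 = 2.35 x 10^-6/K

2.35 x 10^-6/K


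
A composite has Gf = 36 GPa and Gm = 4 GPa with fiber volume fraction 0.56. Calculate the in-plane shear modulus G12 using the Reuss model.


1/G12 = Vf/Gf + (1-Vf)/Gm = 0.56/36 + 0.44/4
G12 = 7.96 GPa

7.96 GPa


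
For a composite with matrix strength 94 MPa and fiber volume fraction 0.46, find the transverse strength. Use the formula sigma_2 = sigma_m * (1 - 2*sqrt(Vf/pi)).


factor = 1 - 2*sqrt(0.46/pi) = 0.2347
sigma_2 = 94 * 0.2347 = 22.06 MPa

22.06 MPa


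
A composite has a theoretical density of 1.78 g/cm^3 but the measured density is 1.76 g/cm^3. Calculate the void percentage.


Void% = (rho_theo - rho_actual)/rho_theo * 100 = (1.78 - 1.76)/1.78 * 100 = 1.12%

1.12%


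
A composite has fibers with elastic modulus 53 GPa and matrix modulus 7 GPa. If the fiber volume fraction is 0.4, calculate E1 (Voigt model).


E1 = Ef*Vf + Em*(1-Vf) = 53*0.4 + 7*0.6 = 25.4 GPa

25.4 GPa


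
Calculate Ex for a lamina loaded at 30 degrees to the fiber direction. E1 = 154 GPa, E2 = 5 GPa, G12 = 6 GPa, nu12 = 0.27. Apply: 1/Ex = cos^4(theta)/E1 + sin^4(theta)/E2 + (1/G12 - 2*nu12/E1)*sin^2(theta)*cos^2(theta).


cos^4(30) = 0.5625, sin^4(30) = 0.0625, sin^2(30)*cos^2(30) = 0.1875
1/G12 - 2*nu12/E1 = 1/6 - 2*0.27/154 = 0.16316 GPa^-1
1/Ex = 0.5625/154 + 0.0625/5 + 0.16316*0.1875 = 0.0467451 GPa^-1
Ex = 21.39 GPa

21.39 GPa


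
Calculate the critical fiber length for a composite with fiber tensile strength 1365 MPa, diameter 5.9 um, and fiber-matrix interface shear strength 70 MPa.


Lc = sigma_f * d / (2 * tau_i) = 1365 * 5.9 / (2 * 70) = 57.5 um

57.5 um


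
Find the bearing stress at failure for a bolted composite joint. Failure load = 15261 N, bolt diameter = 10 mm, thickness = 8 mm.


sigma_br = F/(d*h) = 15261/(10*8) = 190.8 MPa

190.8 MPa


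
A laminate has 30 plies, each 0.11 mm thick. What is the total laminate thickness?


h = n * t_ply = 30 * 0.11 = 3.3 mm

3.3 mm


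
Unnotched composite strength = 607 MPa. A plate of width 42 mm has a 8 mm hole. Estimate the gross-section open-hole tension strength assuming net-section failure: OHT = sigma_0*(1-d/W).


OHT = sigma_0*(1-d/W) = 607*(1-8/42) = 491.4 MPa

491.4 MPa


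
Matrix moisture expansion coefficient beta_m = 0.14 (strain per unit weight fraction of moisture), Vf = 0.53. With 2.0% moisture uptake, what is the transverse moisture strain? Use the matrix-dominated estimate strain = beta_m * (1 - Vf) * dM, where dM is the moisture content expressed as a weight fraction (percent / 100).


dM = 2.0/100 = 0.02
strain = beta_m * (1-Vf) * dM = 0.14 * 0.47 * 0.02 = 0.001316

0.001316


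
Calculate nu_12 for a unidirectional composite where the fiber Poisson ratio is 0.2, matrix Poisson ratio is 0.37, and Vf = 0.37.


nu_12 = nu_f*Vf + nu_m*(1-Vf) = 0.2*0.37 + 0.37*0.63 = 0.3071

0.3071


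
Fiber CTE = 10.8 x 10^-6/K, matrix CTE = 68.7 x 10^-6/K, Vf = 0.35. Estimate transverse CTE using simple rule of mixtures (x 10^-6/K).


alpha_2 = alpha_f*Vf + alpha_m*(1-Vf) = 10.8*0.35 + 68.7*0.65 = 48.4 x 10^-6/K

48.4 x 10^-6/K


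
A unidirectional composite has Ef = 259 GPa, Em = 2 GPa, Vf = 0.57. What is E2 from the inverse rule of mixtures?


1/E2 = Vf/Ef + (1-Vf)/Em = 0.57/259 + 0.43/2
E2 = 4.6 GPa

4.6 GPa


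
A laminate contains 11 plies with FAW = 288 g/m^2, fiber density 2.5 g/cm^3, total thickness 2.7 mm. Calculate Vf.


Vf = n * FAW / (rho_f * h * 1000) = 11 * 288 / (2.5 * 2.7 * 1000) = 0.4693

0.4693


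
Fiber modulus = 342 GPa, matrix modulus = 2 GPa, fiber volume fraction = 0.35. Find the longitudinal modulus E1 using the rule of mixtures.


E1 = Ef*Vf + Em*(1-Vf) = 342*0.35 + 2*0.65 = 121.0 GPa

121.0 GPa


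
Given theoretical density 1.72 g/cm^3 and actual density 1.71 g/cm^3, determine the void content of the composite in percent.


Void% = (rho_theo - rho_actual)/rho_theo * 100 = (1.72 - 1.71)/1.72 * 100 = 0.58%

0.58%
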